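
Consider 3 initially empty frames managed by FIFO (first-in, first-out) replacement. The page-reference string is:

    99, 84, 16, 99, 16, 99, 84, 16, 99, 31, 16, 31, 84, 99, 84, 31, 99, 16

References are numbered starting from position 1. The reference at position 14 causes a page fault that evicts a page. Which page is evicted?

pos 1: 99 → miss, frames [99]
pos 2: 84 → miss, frames [99, 84]
pos 3: 16 → miss, frames [99, 84, 16]
pos 4: 99 → hit
pos 5: 16 → hit
pos 6: 99 → hit
pos 7: 84 → hit
pos 8: 16 → hit
pos 9: 99 → hit
pos 10: 31 → miss, evict 99, frames [84, 16, 31]
pos 11: 16 → hit
pos 12: 31 → hit
pos 13: 84 → hit
pos 14: 99 → miss, evict 84, frames [16, 31, 99]
At position 14, page 84 is evicted.

84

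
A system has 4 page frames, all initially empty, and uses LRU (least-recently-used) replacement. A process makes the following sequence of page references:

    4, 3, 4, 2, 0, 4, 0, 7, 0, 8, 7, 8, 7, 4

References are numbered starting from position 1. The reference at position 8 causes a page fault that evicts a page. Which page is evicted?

3

pos 1: 4 → miss, frames (4)
pos 2: 3 → miss, frames (4 3)
pos 3: 4 → hit
pos 4: 2 → miss, frames (3 4 2)
pos 5: 0 → miss, frames (3 4 2 0)
pos 6: 4 → hit
pos 7: 0 → hit
pos 8: 7 → miss, evict 3, frames (2 4 0 7)
At position 8, page 3 is evicted.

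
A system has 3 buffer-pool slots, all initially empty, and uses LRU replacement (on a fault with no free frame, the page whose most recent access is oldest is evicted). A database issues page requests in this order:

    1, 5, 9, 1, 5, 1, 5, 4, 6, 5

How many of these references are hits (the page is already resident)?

1 → miss, frames [1]
5 → miss, frames [1, 5]
9 → miss, frames [1, 5, 9]
1 → hit
5 → hit
1 → hit
5 → hit
4 → miss, evict 9, frames [1, 5, 4]
6 → miss, evict 1, frames [5, 4, 6]
5 → hit
Hits: 5.

5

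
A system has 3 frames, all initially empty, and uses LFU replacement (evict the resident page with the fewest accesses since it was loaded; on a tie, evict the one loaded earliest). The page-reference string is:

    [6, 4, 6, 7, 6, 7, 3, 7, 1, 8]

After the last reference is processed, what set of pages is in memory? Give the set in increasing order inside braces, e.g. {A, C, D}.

6 → fault, frames (6)
4 → fault, frames (6 4)
6 → hit
7 → fault, frames (6 4 7)
6 → hit
7 → hit
3 → fault, evict 4, frames (6 7 3)
7 → hit
1 → fault, evict 3, frames (6 7 1)
8 → fault, evict 1, frames (6 7 8)

{6, 7, 8}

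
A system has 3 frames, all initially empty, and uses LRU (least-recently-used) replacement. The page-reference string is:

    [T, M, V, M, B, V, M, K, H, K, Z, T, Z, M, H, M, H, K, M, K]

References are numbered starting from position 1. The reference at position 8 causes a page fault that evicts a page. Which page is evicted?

pos 1: T → fault, frames {T}
pos 2: M → fault, frames {T,M}
pos 3: V → fault, frames {T,M,V}
pos 4: M → hit
pos 5: B → fault, evict T, frames {V,M,B}
pos 6: V → hit
pos 7: M → hit
pos 8: K → fault, evict B, frames {V,M,K}
At position 8, page B is evicted.

B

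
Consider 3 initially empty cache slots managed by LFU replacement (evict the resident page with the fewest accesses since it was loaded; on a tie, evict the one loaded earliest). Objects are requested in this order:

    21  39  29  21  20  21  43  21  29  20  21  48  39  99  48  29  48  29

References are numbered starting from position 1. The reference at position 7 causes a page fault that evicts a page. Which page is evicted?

29

pos 1: 21 → fault, frames (21)
pos 2: 39 → fault, frames (21 39)
pos 3: 29 → fault, frames (21 39 29)
pos 4: 21 → hit
pos 5: 20 → fault, evict 39, frames (21 29 20)
pos 6: 21 → hit
pos 7: 43 → fault, evict 29, frames (21 20 43)
At position 7, page 29 is evicted.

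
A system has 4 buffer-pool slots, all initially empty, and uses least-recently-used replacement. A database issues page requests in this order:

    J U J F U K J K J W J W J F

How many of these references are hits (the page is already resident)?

J → miss, frames {J}
U → miss, frames {J,U}
J → hit
F → miss, frames {U,J,F}
U → hit
K → miss, frames {J,F,U,K}
J → hit
K → hit
J → hit
W → miss, evict F, frames {U,K,J,W}
J → hit
W → hit
J → hit
F → miss, evict U, frames {K,W,J,F}
Hits: 8.

8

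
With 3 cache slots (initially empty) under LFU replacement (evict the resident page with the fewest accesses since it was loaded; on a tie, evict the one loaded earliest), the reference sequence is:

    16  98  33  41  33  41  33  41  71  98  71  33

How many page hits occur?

16 -> miss, frames [16]
98 -> miss, frames [16, 98]
33 -> miss, frames [16, 98, 33]
41 -> miss, evict 16, frames [98, 33, 41]
33 -> hit
41 -> hit
33 -> hit
41 -> hit
71 -> miss, evict 98, frames [33, 41, 71]
98 -> miss, evict 71, frames [33, 41, 98]
71 -> miss, evict 98, frames [33, 41, 71]
33 -> hit
Hits: 5.

5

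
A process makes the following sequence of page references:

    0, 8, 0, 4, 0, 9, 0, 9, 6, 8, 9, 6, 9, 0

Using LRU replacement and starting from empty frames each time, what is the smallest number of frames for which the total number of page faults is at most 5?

f=1: 14 faults
f=2: 9 faults
f=3: 7 faults
f=4: 6 faults
f=5: 5 faults
Smallest f with faults ≤ 5 is 5.

5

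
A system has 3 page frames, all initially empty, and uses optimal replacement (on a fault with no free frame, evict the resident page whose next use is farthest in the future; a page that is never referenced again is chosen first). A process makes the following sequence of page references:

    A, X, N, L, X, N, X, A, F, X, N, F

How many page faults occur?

A: miss, frames (A)
X: miss, frames (A X)
N: miss, frames (A X N)
L: miss, evict A, frames (X N L)
X: hit
N: hit
X: hit
A: miss, evict L, frames (X N A)
F: miss, evict A, frames (X N F)
X: hit
N: hit
F: hit
Page faults: 6.

6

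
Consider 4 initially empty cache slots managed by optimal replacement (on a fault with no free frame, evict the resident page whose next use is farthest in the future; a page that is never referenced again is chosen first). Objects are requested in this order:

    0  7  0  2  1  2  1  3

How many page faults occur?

0 -> fault, frames [0]
7 -> fault, frames [0, 7]
0 -> hit
2 -> fault, frames [0, 7, 2]
1 -> fault, frames [0, 7, 2, 1]
2 -> hit
1 -> hit
3 -> fault, evict 1, frames [0, 7, 2, 3]
Page faults: 5.

5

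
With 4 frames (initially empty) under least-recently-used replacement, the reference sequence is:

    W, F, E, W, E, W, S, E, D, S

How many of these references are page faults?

W: fault, frames (W)
F: fault, frames (W F)
E: fault, frames (W F E)
W: hit
E: hit
W: hit
S: fault, frames (F E W S)
E: hit
D: fault, evict F, frames (W S E D)
S: hit
Page faults: 5.

5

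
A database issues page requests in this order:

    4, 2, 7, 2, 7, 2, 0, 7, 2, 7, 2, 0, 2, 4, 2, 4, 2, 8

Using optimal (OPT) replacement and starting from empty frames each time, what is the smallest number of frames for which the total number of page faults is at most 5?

f=1: 18 faults
f=2: 8 faults
f=3: 6 faults
f=4: 5 faults
f=5: 5 faults
Smallest f with faults ≤ 5 is 4.

4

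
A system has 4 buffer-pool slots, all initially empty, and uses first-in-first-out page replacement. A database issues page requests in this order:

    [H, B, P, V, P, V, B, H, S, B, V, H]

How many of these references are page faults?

H: fault, frames {H}
B: fault, frames {H,B}
P: fault, frames {H,B,P}
V: fault, frames {H,B,P,V}
P: hit
V: hit
B: hit
H: hit
S: fault, evict H, frames {B,P,V,S}
B: hit
V: hit
H: fault, evict B, frames {P,V,S,H}
Page faults: 6.

6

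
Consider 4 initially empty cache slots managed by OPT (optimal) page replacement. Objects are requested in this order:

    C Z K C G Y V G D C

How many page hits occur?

C → fault, frames (C)
Z → fault, frames (C Z)
K → fault, frames (C Z K)
C → hit
G → fault, frames (C Z K G)
Y → fault, evict K, frames (C Z G Y)
V → fault, evict Y, frames (C Z G V)
G → hit
D → fault, evict V, frames (C Z G D)
C → hit
Hits: 3.

3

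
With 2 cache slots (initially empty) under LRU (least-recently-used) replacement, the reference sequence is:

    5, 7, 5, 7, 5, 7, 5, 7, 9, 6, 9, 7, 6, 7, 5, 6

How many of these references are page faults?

5: fault, frames {5}
7: fault, frames {5,7}
5: hit
7: hit
5: hit
7: hit
5: hit
7: hit
9: fault, evict 5, frames {7,9}
6: fault, evict 7, frames {9,6}
9: hit
7: fault, evict 6, frames {9,7}
6: fault, evict 9, frames {7,6}
7: hit
5: fault, evict 6, frames {7,5}
6: fault, evict 7, frames {5,6}
Page faults: 8.

8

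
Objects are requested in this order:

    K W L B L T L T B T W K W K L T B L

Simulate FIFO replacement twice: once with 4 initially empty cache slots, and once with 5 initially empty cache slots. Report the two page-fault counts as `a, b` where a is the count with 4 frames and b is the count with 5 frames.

9, 5

4 frames: F F F F . F . . . . . F F . F . F . → 9 faults.
5 frames: F F F F . F . . . . . . . . . . . . → 5 faults.
5 < 9: adding a frame reduced faults, as is typical.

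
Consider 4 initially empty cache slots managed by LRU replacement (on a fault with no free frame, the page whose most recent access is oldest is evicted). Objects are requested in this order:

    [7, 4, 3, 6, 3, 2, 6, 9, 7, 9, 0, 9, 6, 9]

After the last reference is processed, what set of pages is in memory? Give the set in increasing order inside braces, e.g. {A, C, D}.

{0, 6, 7, 9}

7 → fault, frames {7}
4 → fault, frames {7,4}
3 → fault, frames {7,4,3}
6 → fault, frames {7,4,3,6}
3 → hit
2 → fault, evict 7, frames {4,6,3,2}
6 → hit
9 → fault, evict 4, frames {3,2,6,9}
7 → fault, evict 3, frames {2,6,9,7}
9 → hit
0 → fault, evict 2, frames {6,7,9,0}
9 → hit
6 → hit
9 → hit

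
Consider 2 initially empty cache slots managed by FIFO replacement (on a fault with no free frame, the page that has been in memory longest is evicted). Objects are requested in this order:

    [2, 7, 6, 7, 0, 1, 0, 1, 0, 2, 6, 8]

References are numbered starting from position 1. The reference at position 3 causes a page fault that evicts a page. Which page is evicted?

pos 1: 2: fault, frames (2)
pos 2: 7: fault, frames (2 7)
pos 3: 6: fault, evict 2, frames (7 6)
At position 3, page 2 is evicted.

2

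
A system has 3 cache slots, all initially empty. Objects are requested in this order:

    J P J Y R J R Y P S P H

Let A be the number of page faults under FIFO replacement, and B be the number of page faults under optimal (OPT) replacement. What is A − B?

Under FIFO: F F . F F F . . F F . F → 8 faults.
Under OPT: F F . F F . . . F F . F → 7 faults.
A − B = 8 − 7 = 1.

1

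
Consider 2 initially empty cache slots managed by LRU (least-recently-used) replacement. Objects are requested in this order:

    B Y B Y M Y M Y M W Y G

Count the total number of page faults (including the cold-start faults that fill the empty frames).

6

B -> miss, frames (B)
Y -> miss, frames (B Y)
B -> hit
Y -> hit
M -> miss, evict B, frames (Y M)
Y -> hit
M -> hit
Y -> hit
M -> hit
W -> miss, evict Y, frames (M W)
Y -> miss, evict M, frames (W Y)
G -> miss, evict W, frames (Y G)
Page faults: 6.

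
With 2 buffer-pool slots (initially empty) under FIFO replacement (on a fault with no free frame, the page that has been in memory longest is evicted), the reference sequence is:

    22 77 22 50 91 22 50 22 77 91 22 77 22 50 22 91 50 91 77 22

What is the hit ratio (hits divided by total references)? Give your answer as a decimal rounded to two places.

0.20

22 -> miss, frames [22]
77 -> miss, frames [22, 77]
22 -> hit
50 -> miss, evict 22, frames [77, 50]
91 -> miss, evict 77, frames [50, 91]
22 -> miss, evict 50, frames [91, 22]
50 -> miss, evict 91, frames [22, 50]
22 -> hit
77 -> miss, evict 22, frames [50, 77]
91 -> miss, evict 50, frames [77, 91]
22 -> miss, evict 77, frames [91, 22]
77 -> miss, evict 91, frames [22, 77]
22 -> hit
50 -> miss, evict 22, frames [77, 50]
22 -> miss, evict 77, frames [50, 22]
91 -> miss, evict 50, frames [22, 91]
50 -> miss, evict 22, frames [91, 50]
91 -> hit
77 -> miss, evict 91, frames [50, 77]
22 -> miss, evict 50, frames [77, 22]
Hits: 4 of 20 references → 4/20 = 0.2000.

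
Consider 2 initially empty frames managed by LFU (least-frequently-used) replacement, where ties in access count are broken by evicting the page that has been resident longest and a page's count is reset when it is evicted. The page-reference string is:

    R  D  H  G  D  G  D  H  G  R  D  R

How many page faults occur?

R → fault, frames [R]
D → fault, frames [R, D]
H → fault, evict R, frames [D, H]
G → fault, evict D, frames [H, G]
D → fault, evict H, frames [G, D]
G → hit
D → hit
H → fault, evict G, frames [D, H]
G → fault, evict H, frames [D, G]
R → fault, evict G, frames [D, R]
D → hit
R → hit
Page faults: 8.

8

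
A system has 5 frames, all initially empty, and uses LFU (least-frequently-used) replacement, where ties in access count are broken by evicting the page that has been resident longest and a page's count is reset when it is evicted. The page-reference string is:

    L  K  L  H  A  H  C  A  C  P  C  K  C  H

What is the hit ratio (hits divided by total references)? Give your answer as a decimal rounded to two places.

L -> miss, frames (L)
K -> miss, frames (L K)
L -> hit
H -> miss, frames (L K H)
A -> miss, frames (L K H A)
H -> hit
C -> miss, frames (L K H A C)
A -> hit
C -> hit
P -> miss, evict K, frames (L H A C P)
C -> hit
K -> miss, evict P, frames (L H A C K)
C -> hit
H -> hit
Hits: 7 of 14 references → 7/14 = 0.5000.

0.50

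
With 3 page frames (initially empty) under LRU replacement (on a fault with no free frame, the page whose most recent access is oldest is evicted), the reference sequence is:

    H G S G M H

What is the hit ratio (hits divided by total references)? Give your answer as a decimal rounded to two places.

H → miss, frames {H}
G → miss, frames {H,G}
S → miss, frames {H,G,S}
G → hit
M → miss, evict H, frames {S,G,M}
H → miss, evict S, frames {G,M,H}
Hits: 1 of 6 references → 1/6 = 0.1667.

0.17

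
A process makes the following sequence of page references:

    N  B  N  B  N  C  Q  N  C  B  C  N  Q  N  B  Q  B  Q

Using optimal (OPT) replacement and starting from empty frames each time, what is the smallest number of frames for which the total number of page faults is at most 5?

4

f=1: 18 faults
f=2: 9 faults
f=3: 6 faults
f=4: 4 faults
Smallest f with faults ≤ 5 is 4.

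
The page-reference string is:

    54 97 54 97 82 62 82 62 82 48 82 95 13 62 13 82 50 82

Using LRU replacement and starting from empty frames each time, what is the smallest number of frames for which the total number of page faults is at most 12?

f=1: 18 faults
f=2: 10 faults
f=3: 10 faults
f=4: 9 faults
f=5: 8 faults
f=6: 8 faults
f=7: 8 faults
f=8: 8 faults
Smallest f with faults ≤ 12 is 2.

2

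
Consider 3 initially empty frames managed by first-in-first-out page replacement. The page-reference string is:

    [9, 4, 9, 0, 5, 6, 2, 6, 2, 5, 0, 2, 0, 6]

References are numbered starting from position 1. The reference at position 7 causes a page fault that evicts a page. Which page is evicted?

0

pos 1: 9 → fault, frames (9)
pos 2: 4 → fault, frames (9 4)
pos 3: 9 → hit
pos 4: 0 → fault, frames (9 4 0)
pos 5: 5 → fault, evict 9, frames (4 0 5)
pos 6: 6 → fault, evict 4, frames (0 5 6)
pos 7: 2 → fault, evict 0, frames (5 6 2)
At position 7, page 0 is evicted.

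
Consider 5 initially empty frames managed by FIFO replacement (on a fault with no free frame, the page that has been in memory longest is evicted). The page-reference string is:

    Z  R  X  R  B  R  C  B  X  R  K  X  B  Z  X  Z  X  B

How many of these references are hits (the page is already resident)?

Z: fault, frames (Z)
R: fault, frames (Z R)
X: fault, frames (Z R X)
R: hit
B: fault, frames (Z R X B)
R: hit
C: fault, frames (Z R X B C)
B: hit
X: hit
R: hit
K: fault, evict Z, frames (R X B C K)
X: hit
B: hit
Z: fault, evict R, frames (X B C K Z)
X: hit
Z: hit
X: hit
B: hit
Hits: 11.

11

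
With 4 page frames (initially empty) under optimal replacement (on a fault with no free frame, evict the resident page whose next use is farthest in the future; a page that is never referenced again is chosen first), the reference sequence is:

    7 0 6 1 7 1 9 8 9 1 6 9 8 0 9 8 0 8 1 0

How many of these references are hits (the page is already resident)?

13

7 -> fault, frames (7)
0 -> fault, frames (7 0)
6 -> fault, frames (7 0 6)
1 -> fault, frames (7 0 6 1)
7 -> hit
1 -> hit
9 -> fault, evict 7, frames (0 6 1 9)
8 -> fault, evict 0, frames (6 1 9 8)
9 -> hit
1 -> hit
6 -> hit
9 -> hit
8 -> hit
0 -> fault, evict 6, frames (1 9 8 0)
9 -> hit
8 -> hit
0 -> hit
8 -> hit
1 -> hit
0 -> hit
Hits: 13.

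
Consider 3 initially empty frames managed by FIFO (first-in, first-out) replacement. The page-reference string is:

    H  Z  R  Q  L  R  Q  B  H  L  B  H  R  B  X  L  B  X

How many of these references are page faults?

11

H → fault, frames (H)
Z → fault, frames (H Z)
R → fault, frames (H Z R)
Q → fault, evict H, frames (Z R Q)
L → fault, evict Z, frames (R Q L)
R → hit
Q → hit
B → fault, evict R, frames (Q L B)
H → fault, evict Q, frames (L B H)
L → hit
B → hit
H → hit
R → fault, evict L, frames (B H R)
B → hit
X → fault, evict B, frames (H R X)
L → fault, evict H, frames (R X L)
B → fault, evict R, frames (X L B)
X → hit
Page faults: 11.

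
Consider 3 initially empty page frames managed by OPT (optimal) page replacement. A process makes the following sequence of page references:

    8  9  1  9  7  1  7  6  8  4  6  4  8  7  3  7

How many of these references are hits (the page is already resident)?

8 → fault, frames [8]
9 → fault, frames [8, 9]
1 → fault, frames [8, 9, 1]
9 → hit
7 → fault, evict 9, frames [8, 1, 7]
1 → hit
7 → hit
6 → fault, evict 1, frames [8, 7, 6]
8 → hit
4 → fault, evict 7, frames [8, 6, 4]
6 → hit
4 → hit
8 → hit
7 → fault, evict 4, frames [8, 6, 7]
3 → fault, evict 6, frames [8, 7, 3]
7 → hit
Hits: 8.

8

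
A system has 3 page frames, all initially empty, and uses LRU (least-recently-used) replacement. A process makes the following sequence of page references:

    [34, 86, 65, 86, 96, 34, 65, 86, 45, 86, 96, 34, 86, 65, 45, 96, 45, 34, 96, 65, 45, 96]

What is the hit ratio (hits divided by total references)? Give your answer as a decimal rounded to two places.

0.27

34 -> fault, frames [34]
86 -> fault, frames [34, 86]
65 -> fault, frames [34, 86, 65]
86 -> hit
96 -> fault, evict 34, frames [65, 86, 96]
34 -> fault, evict 65, frames [86, 96, 34]
65 -> fault, evict 86, frames [96, 34, 65]
86 -> fault, evict 96, frames [34, 65, 86]
45 -> fault, evict 34, frames [65, 86, 45]
86 -> hit
96 -> fault, evict 65, frames [45, 86, 96]
34 -> fault, evict 45, frames [86, 96, 34]
86 -> hit
65 -> fault, evict 96, frames [34, 86, 65]
45 -> fault, evict 34, frames [86, 65, 45]
96 -> fault, evict 86, frames [65, 45, 96]
45 -> hit
34 -> fault, evict 65, frames [96, 45, 34]
96 -> hit
65 -> fault, evict 45, frames [34, 96, 65]
45 -> fault, evict 34, frames [96, 65, 45]
96 -> hit
Hits: 6 of 22 references → 6/22 = 0.2727.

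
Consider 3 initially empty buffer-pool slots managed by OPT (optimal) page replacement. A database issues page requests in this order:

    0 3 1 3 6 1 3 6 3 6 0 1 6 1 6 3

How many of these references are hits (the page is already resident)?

0 -> fault, frames [0]
3 -> fault, frames [0, 3]
1 -> fault, frames [0, 3, 1]
3 -> hit
6 -> fault, evict 0, frames [3, 1, 6]
1 -> hit
3 -> hit
6 -> hit
3 -> hit
6 -> hit
0 -> fault, evict 3, frames [1, 6, 0]
1 -> hit
6 -> hit
1 -> hit
6 -> hit
3 -> fault, evict 0, frames [1, 6, 3]
Hits: 10.

10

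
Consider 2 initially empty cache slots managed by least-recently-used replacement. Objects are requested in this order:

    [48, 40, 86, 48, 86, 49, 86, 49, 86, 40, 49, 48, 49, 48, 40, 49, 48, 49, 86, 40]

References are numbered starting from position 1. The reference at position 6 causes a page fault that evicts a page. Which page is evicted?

pos 1: 48: fault, frames (48)
pos 2: 40: fault, frames (48 40)
pos 3: 86: fault, evict 48, frames (40 86)
pos 4: 48: fault, evict 40, frames (86 48)
pos 5: 86: hit
pos 6: 49: fault, evict 48, frames (86 49)
At position 6, page 48 is evicted.

48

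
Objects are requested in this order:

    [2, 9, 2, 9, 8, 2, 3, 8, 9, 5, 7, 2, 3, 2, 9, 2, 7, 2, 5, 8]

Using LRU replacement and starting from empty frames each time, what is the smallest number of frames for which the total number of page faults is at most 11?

f=1: 20 faults
f=2: 15 faults
f=3: 13 faults
f=4: 11 faults
f=5: 9 faults
f=6: 6 faults
Smallest f with faults ≤ 11 is 4.

4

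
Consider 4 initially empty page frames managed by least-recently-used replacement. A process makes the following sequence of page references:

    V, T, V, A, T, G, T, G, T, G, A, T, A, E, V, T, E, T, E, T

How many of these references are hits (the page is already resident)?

V → fault, frames {V}
T → fault, frames {V,T}
V → hit
A → fault, frames {T,V,A}
T → hit
G → fault, frames {V,A,T,G}
T → hit
G → hit
T → hit
G → hit
A → hit
T → hit
A → hit
E → fault, evict V, frames {G,T,A,E}
V → fault, evict G, frames {T,A,E,V}
T → hit
E → hit
T → hit
E → hit
T → hit
Hits: 14.

14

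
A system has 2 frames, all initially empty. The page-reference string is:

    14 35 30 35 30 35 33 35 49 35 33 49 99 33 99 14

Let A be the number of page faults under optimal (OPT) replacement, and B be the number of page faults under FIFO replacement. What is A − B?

-1

Under OPT: F F F . . . F . F . F . F . . F → 8 faults.
Under FIFO: F F F . . . F F F . F . F . . F → 9 faults.
A − B = 8 − 9 = -1.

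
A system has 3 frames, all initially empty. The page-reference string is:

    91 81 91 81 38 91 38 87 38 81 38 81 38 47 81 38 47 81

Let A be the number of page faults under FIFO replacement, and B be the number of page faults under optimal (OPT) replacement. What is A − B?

Under FIFO: F F . . F . . F . . . . . F F F . . → 7 faults.
Under OPT: F F . . F . . F . . . . . F . . . . → 5 faults.
A − B = 7 − 5 = 2.

2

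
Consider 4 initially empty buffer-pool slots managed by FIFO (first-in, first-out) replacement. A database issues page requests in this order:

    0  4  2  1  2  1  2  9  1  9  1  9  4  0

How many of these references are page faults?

6

0 -> miss, frames {0}
4 -> miss, frames {0,4}
2 -> miss, frames {0,4,2}
1 -> miss, frames {0,4,2,1}
2 -> hit
1 -> hit
2 -> hit
9 -> miss, evict 0, frames {4,2,1,9}
1 -> hit
9 -> hit
1 -> hit
9 -> hit
4 -> hit
0 -> miss, evict 4, frames {2,1,9,0}
Page faults: 6.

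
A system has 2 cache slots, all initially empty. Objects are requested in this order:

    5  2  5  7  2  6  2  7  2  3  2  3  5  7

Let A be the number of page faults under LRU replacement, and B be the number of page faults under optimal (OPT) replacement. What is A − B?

Under LRU: F F . F F F . F . F . . F F → 9 faults.
Under OPT: F F . F . F . F . F . . F F → 8 faults.
A − B = 9 − 8 = 1.

1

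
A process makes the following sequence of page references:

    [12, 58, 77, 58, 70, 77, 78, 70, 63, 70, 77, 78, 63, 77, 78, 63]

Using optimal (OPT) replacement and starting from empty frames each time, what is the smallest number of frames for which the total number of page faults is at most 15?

2

f=1: 16 faults
f=2: 10 faults
f=3: 7 faults
f=4: 6 faults
f=5: 6 faults
f=6: 6 faults
Smallest f with faults ≤ 15 is 2.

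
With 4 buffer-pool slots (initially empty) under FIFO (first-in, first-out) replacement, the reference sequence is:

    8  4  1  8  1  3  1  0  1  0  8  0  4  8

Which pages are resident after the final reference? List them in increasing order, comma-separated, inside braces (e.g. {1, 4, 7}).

8 → fault, frames (8)
4 → fault, frames (8 4)
1 → fault, frames (8 4 1)
8 → hit
1 → hit
3 → fault, frames (8 4 1 3)
1 → hit
0 → fault, evict 8, frames (4 1 3 0)
1 → hit
0 → hit
8 → fault, evict 4, frames (1 3 0 8)
0 → hit
4 → fault, evict 1, frames (3 0 8 4)
8 → hit

{0, 3, 4, 8}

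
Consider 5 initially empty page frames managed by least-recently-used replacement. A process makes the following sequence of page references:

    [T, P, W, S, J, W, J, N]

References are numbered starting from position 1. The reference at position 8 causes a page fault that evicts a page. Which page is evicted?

pos 1: T: fault, frames (T)
pos 2: P: fault, frames (T P)
pos 3: W: fault, frames (T P W)
pos 4: S: fault, frames (T P W S)
pos 5: J: fault, frames (T P W S J)
pos 6: W: hit
pos 7: J: hit
pos 8: N: fault, evict T, frames (P S W J N)
At position 8, page T is evicted.

T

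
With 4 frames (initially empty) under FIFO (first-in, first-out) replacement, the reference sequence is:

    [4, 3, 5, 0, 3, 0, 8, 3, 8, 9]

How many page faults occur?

6

4 → miss, frames {4}
3 → miss, frames {4,3}
5 → miss, frames {4,3,5}
0 → miss, frames {4,3,5,0}
3 → hit
0 → hit
8 → miss, evict 4, frames {3,5,0,8}
3 → hit
8 → hit
9 → miss, evict 3, frames {5,0,8,9}
Page faults: 6.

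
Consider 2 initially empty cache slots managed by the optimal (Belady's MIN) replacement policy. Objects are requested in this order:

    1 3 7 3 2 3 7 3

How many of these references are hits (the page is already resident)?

1 -> miss, frames (1)
3 -> miss, frames (1 3)
7 -> miss, evict 1, frames (3 7)
3 -> hit
2 -> miss, evict 7, frames (3 2)
3 -> hit
7 -> miss, evict 2, frames (3 7)
3 -> hit
Hits: 3.

3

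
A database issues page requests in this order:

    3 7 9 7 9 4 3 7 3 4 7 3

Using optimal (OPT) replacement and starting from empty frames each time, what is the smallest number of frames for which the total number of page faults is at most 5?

3

f=1: 12 faults
f=2: 7 faults
f=3: 4 faults
f=4: 4 faults
Smallest f with faults ≤ 5 is 3.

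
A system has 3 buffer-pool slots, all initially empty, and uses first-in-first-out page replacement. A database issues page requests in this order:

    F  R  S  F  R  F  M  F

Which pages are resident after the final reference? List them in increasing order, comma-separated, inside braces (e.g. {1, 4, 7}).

{F, M, S}

F -> miss, frames (F)
R -> miss, frames (F R)
S -> miss, frames (F R S)
F -> hit
R -> hit
F -> hit
M -> miss, evict F, frames (R S M)
F -> miss, evict R, frames (S M F)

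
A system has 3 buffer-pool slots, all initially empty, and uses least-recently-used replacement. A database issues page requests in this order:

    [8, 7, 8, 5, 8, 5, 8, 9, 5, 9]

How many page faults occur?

8: miss, frames [8]
7: miss, frames [8, 7]
8: hit
5: miss, frames [7, 8, 5]
8: hit
5: hit
8: hit
9: miss, evict 7, frames [5, 8, 9]
5: hit
9: hit
Page faults: 4.

4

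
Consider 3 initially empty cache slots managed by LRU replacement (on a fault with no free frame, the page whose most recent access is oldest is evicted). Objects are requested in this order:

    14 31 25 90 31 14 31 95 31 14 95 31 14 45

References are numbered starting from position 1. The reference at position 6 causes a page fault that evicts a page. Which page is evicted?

25

pos 1: 14 -> fault, frames {14}
pos 2: 31 -> fault, frames {14,31}
pos 3: 25 -> fault, frames {14,31,25}
pos 4: 90 -> fault, evict 14, frames {31,25,90}
pos 5: 31 -> hit
pos 6: 14 -> fault, evict 25, frames {90,31,14}
At position 6, page 25 is evicted.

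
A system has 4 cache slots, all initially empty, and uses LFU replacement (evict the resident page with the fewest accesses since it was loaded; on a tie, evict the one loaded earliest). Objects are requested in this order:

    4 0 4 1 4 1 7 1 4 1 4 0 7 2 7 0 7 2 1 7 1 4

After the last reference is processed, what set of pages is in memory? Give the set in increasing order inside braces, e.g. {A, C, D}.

4: miss, frames (4)
0: miss, frames (4 0)
4: hit
1: miss, frames (4 0 1)
4: hit
1: hit
7: miss, frames (4 0 1 7)
1: hit
4: hit
1: hit
4: hit
0: hit
7: hit
2: miss, evict 0, frames (4 1 7 2)
7: hit
0: miss, evict 2, frames (4 1 7 0)
7: hit
2: miss, evict 0, frames (4 1 7 2)
1: hit
7: hit
1: hit
4: hit

{1, 2, 4, 7}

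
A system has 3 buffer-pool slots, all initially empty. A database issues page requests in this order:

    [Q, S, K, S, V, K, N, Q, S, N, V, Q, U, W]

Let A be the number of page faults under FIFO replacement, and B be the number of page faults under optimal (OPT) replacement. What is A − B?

1

Under FIFO: F F F . F . F F F . F . F F → 10 faults.
Under OPT: F F F . F . F . F . . F F F → 9 faults.
A − B = 10 − 9 = 1.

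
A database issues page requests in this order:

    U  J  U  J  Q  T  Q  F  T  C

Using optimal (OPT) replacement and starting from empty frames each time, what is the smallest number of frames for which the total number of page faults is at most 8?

2

f=1: 10 faults
f=2: 6 faults
f=3: 6 faults
f=4: 6 faults
f=5: 6 faults
f=6: 6 faults
Smallest f with faults ≤ 8 is 2.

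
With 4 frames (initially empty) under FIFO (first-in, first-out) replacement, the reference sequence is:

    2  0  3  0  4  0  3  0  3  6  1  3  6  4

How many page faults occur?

2: miss, frames {2}
0: miss, frames {2,0}
3: miss, frames {2,0,3}
0: hit
4: miss, frames {2,0,3,4}
0: hit
3: hit
0: hit
3: hit
6: miss, evict 2, frames {0,3,4,6}
1: miss, evict 0, frames {3,4,6,1}
3: hit
6: hit
4: hit
Page faults: 6.

6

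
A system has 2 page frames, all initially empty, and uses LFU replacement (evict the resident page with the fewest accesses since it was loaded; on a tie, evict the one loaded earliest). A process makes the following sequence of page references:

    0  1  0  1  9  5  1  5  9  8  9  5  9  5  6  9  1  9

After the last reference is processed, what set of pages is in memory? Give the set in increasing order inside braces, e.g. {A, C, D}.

{1, 9}

0: fault, frames [0]
1: fault, frames [0, 1]
0: hit
1: hit
9: fault, evict 0, frames [1, 9]
5: fault, evict 9, frames [1, 5]
1: hit
5: hit
9: fault, evict 5, frames [1, 9]
8: fault, evict 9, frames [1, 8]
9: fault, evict 8, frames [1, 9]
5: fault, evict 9, frames [1, 5]
9: fault, evict 5, frames [1, 9]
5: fault, evict 9, frames [1, 5]
6: fault, evict 5, frames [1, 6]
9: fault, evict 6, frames [1, 9]
1: hit
9: hit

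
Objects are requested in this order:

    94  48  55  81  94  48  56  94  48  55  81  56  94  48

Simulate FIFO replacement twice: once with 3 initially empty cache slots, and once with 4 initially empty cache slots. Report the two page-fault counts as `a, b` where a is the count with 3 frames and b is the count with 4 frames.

11, 12

3 frames: F F F F F F F . . F F . F F → 11 faults.
4 frames: F F F F . . F F F F F F F F → 12 faults.
12 > 11: adding a frame increased faults — Belady's anomaly.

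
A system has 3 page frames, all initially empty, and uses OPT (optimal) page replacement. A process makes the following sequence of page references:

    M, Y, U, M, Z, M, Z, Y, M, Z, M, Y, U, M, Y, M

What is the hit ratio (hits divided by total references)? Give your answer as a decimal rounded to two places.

M: fault, frames [M]
Y: fault, frames [M, Y]
U: fault, frames [M, Y, U]
M: hit
Z: fault, evict U, frames [M, Y, Z]
M: hit
Z: hit
Y: hit
M: hit
Z: hit
M: hit
Y: hit
U: fault, evict Z, frames [M, Y, U]
M: hit
Y: hit
M: hit
Hits: 11 of 16 references → 11/16 = 0.6875.

0.69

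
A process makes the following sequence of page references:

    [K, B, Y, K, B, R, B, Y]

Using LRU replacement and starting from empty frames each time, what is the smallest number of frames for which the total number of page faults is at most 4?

4

f=1: 8 faults
f=2: 7 faults
f=3: 5 faults
f=4: 4 faults
Smallest f with faults ≤ 4 is 4.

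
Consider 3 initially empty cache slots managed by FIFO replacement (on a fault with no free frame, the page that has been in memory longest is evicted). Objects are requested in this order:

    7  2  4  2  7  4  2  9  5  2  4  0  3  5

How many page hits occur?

4

7 → miss, frames {7}
2 → miss, frames {7,2}
4 → miss, frames {7,2,4}
2 → hit
7 → hit
4 → hit
2 → hit
9 → miss, evict 7, frames {2,4,9}
5 → miss, evict 2, frames {4,9,5}
2 → miss, evict 4, frames {9,5,2}
4 → miss, evict 9, frames {5,2,4}
0 → miss, evict 5, frames {2,4,0}
3 → miss, evict 2, frames {4,0,3}
5 → miss, evict 4, frames {0,3,5}
Hits: 4.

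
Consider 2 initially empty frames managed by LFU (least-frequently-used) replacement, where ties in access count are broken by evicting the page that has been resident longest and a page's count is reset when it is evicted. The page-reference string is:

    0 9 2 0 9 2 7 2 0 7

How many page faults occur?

9

0: fault, frames [0]
9: fault, frames [0, 9]
2: fault, evict 0, frames [9, 2]
0: fault, evict 9, frames [2, 0]
9: fault, evict 2, frames [0, 9]
2: fault, evict 0, frames [9, 2]
7: fault, evict 9, frames [2, 7]
2: hit
0: fault, evict 7, frames [2, 0]
7: fault, evict 0, frames [2, 7]
Page faults: 9.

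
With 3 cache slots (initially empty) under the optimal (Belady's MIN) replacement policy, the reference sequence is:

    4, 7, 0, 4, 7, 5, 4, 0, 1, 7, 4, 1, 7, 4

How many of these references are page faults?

4: fault, frames [4]
7: fault, frames [4, 7]
0: fault, frames [4, 7, 0]
4: hit
7: hit
5: fault, evict 7, frames [4, 0, 5]
4: hit
0: hit
1: fault, evict 5, frames [4, 0, 1]
7: fault, evict 0, frames [4, 1, 7]
4: hit
1: hit
7: hit
4: hit
Page faults: 6.

6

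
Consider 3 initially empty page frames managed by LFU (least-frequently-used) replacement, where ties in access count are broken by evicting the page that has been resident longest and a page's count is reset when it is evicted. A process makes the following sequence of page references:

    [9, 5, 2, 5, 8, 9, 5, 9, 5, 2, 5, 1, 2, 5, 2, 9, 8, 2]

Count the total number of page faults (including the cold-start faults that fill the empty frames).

9: miss, frames [9]
5: miss, frames [9, 5]
2: miss, frames [9, 5, 2]
5: hit
8: miss, evict 9, frames [5, 2, 8]
9: miss, evict 2, frames [5, 8, 9]
5: hit
9: hit
5: hit
2: miss, evict 8, frames [5, 9, 2]
5: hit
1: miss, evict 2, frames [5, 9, 1]
2: miss, evict 1, frames [5, 9, 2]
5: hit
2: hit
9: hit
8: miss, evict 2, frames [5, 9, 8]
2: miss, evict 8, frames [5, 9, 2]
Page faults: 10.

10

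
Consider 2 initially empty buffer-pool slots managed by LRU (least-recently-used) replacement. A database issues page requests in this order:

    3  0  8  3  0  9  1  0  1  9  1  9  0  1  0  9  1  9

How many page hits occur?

3 → miss, frames {3}
0 → miss, frames {3,0}
8 → miss, evict 3, frames {0,8}
3 → miss, evict 0, frames {8,3}
0 → miss, evict 8, frames {3,0}
9 → miss, evict 3, frames {0,9}
1 → miss, evict 0, frames {9,1}
0 → miss, evict 9, frames {1,0}
1 → hit
9 → miss, evict 0, frames {1,9}
1 → hit
9 → hit
0 → miss, evict 1, frames {9,0}
1 → miss, evict 9, frames {0,1}
0 → hit
9 → miss, evict 1, frames {0,9}
1 → miss, evict 0, frames {9,1}
9 → hit
Hits: 5.

5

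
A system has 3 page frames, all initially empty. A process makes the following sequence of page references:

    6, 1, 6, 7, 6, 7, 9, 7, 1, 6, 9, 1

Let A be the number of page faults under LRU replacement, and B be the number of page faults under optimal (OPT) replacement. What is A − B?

Under LRU: F F . F . . F . F F F . → 7 faults.
Under OPT: F F . F . . F . . F . . → 5 faults.
A − B = 7 − 5 = 2.

2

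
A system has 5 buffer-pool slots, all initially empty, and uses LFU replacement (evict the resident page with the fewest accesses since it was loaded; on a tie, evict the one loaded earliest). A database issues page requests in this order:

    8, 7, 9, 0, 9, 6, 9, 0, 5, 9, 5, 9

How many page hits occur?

6

8 → miss, frames (8)
7 → miss, frames (8 7)
9 → miss, frames (8 7 9)
0 → miss, frames (8 7 9 0)
9 → hit
6 → miss, frames (8 7 9 0 6)
9 → hit
0 → hit
5 → miss, evict 8, frames (7 9 0 6 5)
9 → hit
5 → hit
9 → hit
Hits: 6.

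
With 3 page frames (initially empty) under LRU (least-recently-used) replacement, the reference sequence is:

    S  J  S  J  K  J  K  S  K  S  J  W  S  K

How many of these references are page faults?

S: fault, frames {S}
J: fault, frames {S,J}
S: hit
J: hit
K: fault, frames {S,J,K}
J: hit
K: hit
S: hit
K: hit
S: hit
J: hit
W: fault, evict K, frames {S,J,W}
S: hit
K: fault, evict J, frames {W,S,K}
Page faults: 5.

5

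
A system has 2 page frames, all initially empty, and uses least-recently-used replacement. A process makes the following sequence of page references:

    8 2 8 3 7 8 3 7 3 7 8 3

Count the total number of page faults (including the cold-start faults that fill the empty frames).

9

8 -> fault, frames (8)
2 -> fault, frames (8 2)
8 -> hit
3 -> fault, evict 2, frames (8 3)
7 -> fault, evict 8, frames (3 7)
8 -> fault, evict 3, frames (7 8)
3 -> fault, evict 7, frames (8 3)
7 -> fault, evict 8, frames (3 7)
3 -> hit
7 -> hit
8 -> fault, evict 3, frames (7 8)
3 -> fault, evict 7, frames (8 3)
Page faults: 9.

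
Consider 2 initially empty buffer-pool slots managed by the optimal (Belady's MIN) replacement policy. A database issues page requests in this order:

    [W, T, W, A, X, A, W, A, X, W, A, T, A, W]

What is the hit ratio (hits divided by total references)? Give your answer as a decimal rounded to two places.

0.36

W → miss, frames [W]
T → miss, frames [W, T]
W → hit
A → miss, evict T, frames [W, A]
X → miss, evict W, frames [A, X]
A → hit
W → miss, evict X, frames [A, W]
A → hit
X → miss, evict A, frames [W, X]
W → hit
A → miss, evict X, frames [W, A]
T → miss, evict W, frames [A, T]
A → hit
W → miss, evict T, frames [A, W]
Hits: 5 of 14 references → 5/14 = 0.3571.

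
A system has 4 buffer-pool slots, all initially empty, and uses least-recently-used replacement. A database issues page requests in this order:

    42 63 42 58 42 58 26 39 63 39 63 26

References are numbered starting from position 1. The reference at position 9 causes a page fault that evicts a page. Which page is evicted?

42

pos 1: 42: fault, frames {42}
pos 2: 63: fault, frames {42,63}
pos 3: 42: hit
pos 4: 58: fault, frames {63,42,58}
pos 5: 42: hit
pos 6: 58: hit
pos 7: 26: fault, frames {63,42,58,26}
pos 8: 39: fault, evict 63, frames {42,58,26,39}
pos 9: 63: fault, evict 42, frames {58,26,39,63}
At position 9, page 42 is evicted.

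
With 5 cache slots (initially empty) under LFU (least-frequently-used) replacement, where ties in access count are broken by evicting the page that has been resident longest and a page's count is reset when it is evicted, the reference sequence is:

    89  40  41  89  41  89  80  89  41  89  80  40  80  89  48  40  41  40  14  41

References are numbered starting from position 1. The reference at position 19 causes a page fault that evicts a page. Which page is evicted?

48

pos 1: 89 → miss, frames {89}
pos 2: 40 → miss, frames {89,40}
pos 3: 41 → miss, frames {89,40,41}
pos 4: 89 → hit
pos 5: 41 → hit
pos 6: 89 → hit
pos 7: 80 → miss, frames {89,40,41,80}
pos 8: 89 → hit
pos 9: 41 → hit
pos 10: 89 → hit
pos 11: 80 → hit
pos 12: 40 → hit
pos 13: 80 → hit
pos 14: 89 → hit
pos 15: 48 → miss, frames {89,40,41,80,48}
pos 16: 40 → hit
pos 17: 41 → hit
pos 18: 40 → hit
pos 19: 14 → miss, evict 48, frames {89,40,41,80,14}
At position 19, page 48 is evicted.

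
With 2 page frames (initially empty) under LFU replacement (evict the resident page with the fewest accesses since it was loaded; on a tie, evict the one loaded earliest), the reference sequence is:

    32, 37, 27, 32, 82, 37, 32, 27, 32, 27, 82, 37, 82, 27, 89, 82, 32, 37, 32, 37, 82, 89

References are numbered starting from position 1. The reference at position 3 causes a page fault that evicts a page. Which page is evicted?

pos 1: 32 → miss, frames [32]
pos 2: 37 → miss, frames [32, 37]
pos 3: 27 → miss, evict 32, frames [37, 27]
At position 3, page 32 is evicted.

32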